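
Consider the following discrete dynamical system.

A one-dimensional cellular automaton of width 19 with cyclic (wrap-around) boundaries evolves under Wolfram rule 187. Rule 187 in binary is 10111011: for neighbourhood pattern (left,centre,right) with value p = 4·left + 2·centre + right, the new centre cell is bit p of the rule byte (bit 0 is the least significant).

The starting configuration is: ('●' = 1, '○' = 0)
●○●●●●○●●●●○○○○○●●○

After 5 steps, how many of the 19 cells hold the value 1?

[0] ●○●●●●○●●●●○○○○○●●○
[1] ○●●●●○●●●●○●●●●●●○●
[2] ●●●●○●●●●○●●●●●●○●○
[3] ●●●○●●●●○●●●●●●○●○●
[4] ●●○●●●●○●●●●●●○●○●●
[5] ●○●●●●○●●●●●●○●○●●●

15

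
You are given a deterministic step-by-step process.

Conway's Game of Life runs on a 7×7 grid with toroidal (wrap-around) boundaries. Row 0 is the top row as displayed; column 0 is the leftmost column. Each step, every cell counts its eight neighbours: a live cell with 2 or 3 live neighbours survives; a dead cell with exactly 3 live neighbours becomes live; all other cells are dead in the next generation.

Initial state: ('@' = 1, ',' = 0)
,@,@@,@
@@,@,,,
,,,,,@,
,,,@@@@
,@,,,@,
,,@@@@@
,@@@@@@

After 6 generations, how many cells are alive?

23

t=0: ,@,@@,@
@@,@,,,
,,,,,@,
,,,@@@@
,@,,,@,
,,@@@@@
,@@@@@@
t=1: ,,,,,,@
@@,@,@@
@,@@,@,
,,,,,,@
@,,,,,,
,,,,,,,
,@,,,,,
t=2: ,@@,,@@
,@,@,@,
,,@@,@,
@@,,,,@
,,,,,,,
,,,,,,,
,,,,,,,
t=3: @@@,@@@
@@,@,@,
,,,@,@,
@@@,,,@
@,,,,,,
,,,,,,,
,,,,,,,
t=4: ,,@@@@,
,,,@,,,
,,,@,@,
@@@,,,@
@,,,,,@
,,,,,,,
@@,,,@@
t=5: @@@@,@,
,,,,,@,
@@,@@,@
,@@,,@,
,,,,,,@
,@,,,@,
@@@@,@@
t=6: ,,,@,@,
,,,,,@,
@@,@@,@
,@@@@@,
@@@,,@@
,@,,@@,
,,,@,@,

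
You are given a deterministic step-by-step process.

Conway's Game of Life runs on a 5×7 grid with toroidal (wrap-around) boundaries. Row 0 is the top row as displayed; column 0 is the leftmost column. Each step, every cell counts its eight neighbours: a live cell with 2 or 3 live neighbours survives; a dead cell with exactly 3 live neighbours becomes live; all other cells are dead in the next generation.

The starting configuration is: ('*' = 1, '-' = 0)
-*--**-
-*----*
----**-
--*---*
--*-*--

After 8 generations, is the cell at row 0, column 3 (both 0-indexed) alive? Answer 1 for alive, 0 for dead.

k=0  -*--**-
-*----*
----**-
--*---*
--*-*--
k=1  ******-
*-----*
*----**
----*--
-**-*--
k=2  ----**-
--**---
*----*-
**-**-*
*------
k=3  ---**--
---*-**
*----*-
-*--**-
**-*---
k=4  *--*-**
---*-**
*------
-**-**-
**-*-*-
k=5  -*-*---
-----*-
****---
--****-
---*---
k=6  --*-*--
*--**--
-*---**
-------
-------
k=7  ----*--
*****-*
*---***
-------
-------
k=8  ***-**-
-**----
--*-*--
-----**
-------

0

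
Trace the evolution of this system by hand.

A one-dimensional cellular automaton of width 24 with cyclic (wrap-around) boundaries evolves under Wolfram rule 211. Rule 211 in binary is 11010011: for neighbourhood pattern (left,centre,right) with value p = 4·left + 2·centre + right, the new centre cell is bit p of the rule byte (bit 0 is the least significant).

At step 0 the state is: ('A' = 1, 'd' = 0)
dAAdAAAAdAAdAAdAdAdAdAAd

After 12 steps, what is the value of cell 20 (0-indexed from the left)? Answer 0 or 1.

t=0: dAAdAAAAdAAdAAdAdAdAdAAd
t=1: AdAddAAAddAddAddddddddAA
t=2: AddAAdAAAAdAAdAAAAAAAAdA
t=3: AAAdAddAAAddAddAAAAAAAdd
t=4: dAAddAAdAAAAdAAdAAAAAAAA
t=5: ddAAAdAddAAAddAddAAAAAAA
t=6: AAdAAddAAdAAAAdAAdAAAAAA
t=7: AAddAAAdAddAAAddAddAAAAA
t=8: AAAAdAAddAAdAAAAdAAdAAAA
t=9: AAAAddAAAdAddAAAddAddAAA
t=10: AAAAAAdAAddAAdAAAAdAAdAA
t=11: AAAAAAddAAAdAddAAAddAddA
t=12: AAAAAAAAdAAddAAdAAAAdAAd

0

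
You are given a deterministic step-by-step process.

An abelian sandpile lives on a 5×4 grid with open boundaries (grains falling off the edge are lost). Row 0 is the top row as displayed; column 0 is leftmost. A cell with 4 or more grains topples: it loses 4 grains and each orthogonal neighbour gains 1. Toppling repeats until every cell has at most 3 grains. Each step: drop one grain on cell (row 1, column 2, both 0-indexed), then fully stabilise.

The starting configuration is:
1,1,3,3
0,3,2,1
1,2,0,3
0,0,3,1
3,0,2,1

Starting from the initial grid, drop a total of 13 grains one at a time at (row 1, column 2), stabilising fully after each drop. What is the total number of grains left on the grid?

35

k=0  1,1,3,3
0,3,2,1
1,2,0,3
0,0,3,1
3,0,2,1
k=1  1,1,3,3
0,3,3,1
1,2,0,3
0,0,3,1
3,0,2,1
k=2  1,3,1,0
1,0,2,3
1,3,1,3
0,0,3,1
3,0,2,1
k=3  1,3,1,0
1,0,3,3
1,3,1,3
0,0,3,1
3,0,2,1
k=4  1,3,2,1
1,1,1,1
1,3,3,0
0,0,3,2
3,0,2,1
k=5  1,3,2,1
1,1,2,1
1,3,3,0
0,0,3,2
3,0,2,1
k=6  1,3,2,1
1,1,3,1
1,3,3,0
0,0,3,2
3,0,2,1
k=7  1,3,3,1
1,3,1,2
2,0,2,1
0,2,0,3
3,0,3,1
k=8  1,3,3,1
1,3,2,2
2,0,2,1
0,2,0,3
3,0,3,1
k=9  1,3,3,1
1,3,3,2
2,0,2,1
0,2,0,3
3,0,3,1
k=10  2,1,1,2
2,1,2,3
2,1,3,1
0,2,0,3
3,0,3,1
k=11  2,1,1,2
2,1,3,3
2,1,3,1
0,2,0,3
3,0,3,1
k=12  2,1,2,3
2,2,2,0
2,2,0,3
0,2,1,3
3,0,3,1
k=13  2,1,2,3
2,2,3,0
2,2,0,3
0,2,1,3
3,0,3,1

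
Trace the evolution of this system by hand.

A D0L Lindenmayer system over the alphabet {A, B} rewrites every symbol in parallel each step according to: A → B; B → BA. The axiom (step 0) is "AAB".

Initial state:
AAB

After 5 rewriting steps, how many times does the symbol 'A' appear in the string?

11

gen 0: AAB
gen 1: BBBA
gen 2: BABABAB
gen 3: BABBABBABBA
gen 4: BABBABABBABABBABAB
gen 5: BABBABABBABBABABBABBABABBABBA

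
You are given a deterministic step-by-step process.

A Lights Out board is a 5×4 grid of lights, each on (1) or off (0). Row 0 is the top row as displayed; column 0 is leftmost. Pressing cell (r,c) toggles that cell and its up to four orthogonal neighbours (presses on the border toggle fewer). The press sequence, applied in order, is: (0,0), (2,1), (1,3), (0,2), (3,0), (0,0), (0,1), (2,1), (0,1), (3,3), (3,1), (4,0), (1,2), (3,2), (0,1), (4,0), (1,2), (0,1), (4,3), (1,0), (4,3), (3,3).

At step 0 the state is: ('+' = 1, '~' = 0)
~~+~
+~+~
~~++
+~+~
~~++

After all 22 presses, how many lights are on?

13

step 0: ~~+~
+~+~
~~++
+~+~
~~++
step 1: +++~
~~+~
~~++
+~+~
~~++
step 2: +++~
~++~
++~+
+++~
~~++
step 3: ++++
~+~+
++~~
+++~
~~++
step 4: +~~~
~+++
++~~
+++~
~~++
step 5: +~~~
~+++
~+~~
~~+~
+~++
step 6: ~+~~
++++
~+~~
~~+~
+~++
step 7: +~+~
+~++
~+~~
~~+~
+~++
step 8: +~+~
++++
+~+~
~++~
+~++
step 9: ~+~~
+~++
+~+~
~++~
+~++
step 10: ~+~~
+~++
+~++
~+~+
+~+~
step 11: ~+~~
+~++
++++
+~++
+++~
step 12: ~+~~
+~++
++++
~~++
~~+~
step 13: ~++~
++~~
++~+
~~++
~~+~
step 14: ~++~
++~~
++++
~+~~
~~~~
step 15: +~~~
+~~~
++++
~+~~
~~~~
step 16: +~~~
+~~~
++++
++~~
++~~
step 17: +~+~
++++
++~+
++~~
++~~
step 18: ~+~~
+~++
++~+
++~~
++~~
step 19: ~+~~
+~++
++~+
++~+
++++
step 20: ++~~
~+++
~+~+
++~+
++++
step 21: ++~~
~+++
~+~+
++~~
++~~
step 22: ++~~
~+++
~+~~
++++
++~+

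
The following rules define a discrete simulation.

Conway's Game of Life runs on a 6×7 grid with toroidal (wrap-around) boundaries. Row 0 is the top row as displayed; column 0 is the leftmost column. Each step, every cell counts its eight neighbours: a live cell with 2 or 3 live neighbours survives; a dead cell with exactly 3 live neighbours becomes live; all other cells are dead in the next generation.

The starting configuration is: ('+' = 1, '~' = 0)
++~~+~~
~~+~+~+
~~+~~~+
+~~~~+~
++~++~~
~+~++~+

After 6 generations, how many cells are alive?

0) ++~~+~~
~~+~+~+
~~+~~~+
+~~~~+~
++~++~~
~+~++~+
1) ~+~~+~+
~~+~~~+
++~+~~+
+~++++~
~+~+~~~
~~~~~~+
2) ~~~~~~+
~~++~~+
~~~~~~~
~~~~~+~
++~+~++
~~+~~+~
3) ~~++~++
~~~~~~~
~~~~~~~
+~~~++~
+++~~+~
~++~++~
4) ~+++~++
~~~~~~~
~~~~~~~
+~~~++~
+~+~~~~
~~~~~~~
5) ~~+~~~~
~~+~~~~
~~~~~~~
~+~~~~+
~+~~~~+
+~~+~~+
6) ~+++~~~
~~~~~~~
~~~~~~~
~~~~~~~
~++~~++
+++~~~+

11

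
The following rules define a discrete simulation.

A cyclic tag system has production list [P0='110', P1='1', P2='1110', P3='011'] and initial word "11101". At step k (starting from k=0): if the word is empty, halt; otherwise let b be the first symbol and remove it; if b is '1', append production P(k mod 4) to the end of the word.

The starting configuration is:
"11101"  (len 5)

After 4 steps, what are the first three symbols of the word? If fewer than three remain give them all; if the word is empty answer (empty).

111

gen 0: "11101"  (len 5)
gen 1: "1101110"  (len 7)
gen 2: "1011101"  (len 7)
gen 3: "0111011110"  (len 10)
gen 4: "111011110"  (len 9)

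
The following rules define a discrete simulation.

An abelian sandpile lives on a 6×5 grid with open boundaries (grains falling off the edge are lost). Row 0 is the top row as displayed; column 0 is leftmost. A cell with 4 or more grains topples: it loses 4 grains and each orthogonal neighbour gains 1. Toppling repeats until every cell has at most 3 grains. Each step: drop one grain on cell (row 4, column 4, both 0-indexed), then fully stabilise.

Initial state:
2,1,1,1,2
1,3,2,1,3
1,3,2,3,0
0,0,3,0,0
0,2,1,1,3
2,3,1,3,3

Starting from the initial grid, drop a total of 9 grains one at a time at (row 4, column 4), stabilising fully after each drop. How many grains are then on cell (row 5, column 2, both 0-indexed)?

gen 0: 2,1,1,1,2
1,3,2,1,3
1,3,2,3,0
0,0,3,0,0
0,2,1,1,3
2,3,1,3,3
gen 1: 2,1,1,1,2
1,3,2,1,3
1,3,2,3,0
0,0,3,0,1
0,2,1,3,1
2,3,2,0,1
gen 2: 2,1,1,1,2
1,3,2,1,3
1,3,2,3,0
0,0,3,0,1
0,2,1,3,2
2,3,2,0,1
gen 3: 2,1,1,1,2
1,3,2,1,3
1,3,2,3,0
0,0,3,0,1
0,2,1,3,3
2,3,2,0,1
gen 4: 2,1,1,1,2
1,3,2,1,3
1,3,2,3,0
0,0,3,1,2
0,2,2,0,1
2,3,2,1,2
gen 5: 2,1,1,1,2
1,3,2,1,3
1,3,2,3,0
0,0,3,1,2
0,2,2,0,2
2,3,2,1,2
gen 6: 2,1,1,1,2
1,3,2,1,3
1,3,2,3,0
0,0,3,1,2
0,2,2,0,3
2,3,2,1,2
gen 7: 2,1,1,1,2
1,3,2,1,3
1,3,2,3,0
0,0,3,1,3
0,2,2,1,0
2,3,2,1,3
gen 8: 2,1,1,1,2
1,3,2,1,3
1,3,2,3,0
0,0,3,1,3
0,2,2,1,1
2,3,2,1,3
gen 9: 2,1,1,1,2
1,3,2,1,3
1,3,2,3,0
0,0,3,1,3
0,2,2,1,2
2,3,2,1,3

2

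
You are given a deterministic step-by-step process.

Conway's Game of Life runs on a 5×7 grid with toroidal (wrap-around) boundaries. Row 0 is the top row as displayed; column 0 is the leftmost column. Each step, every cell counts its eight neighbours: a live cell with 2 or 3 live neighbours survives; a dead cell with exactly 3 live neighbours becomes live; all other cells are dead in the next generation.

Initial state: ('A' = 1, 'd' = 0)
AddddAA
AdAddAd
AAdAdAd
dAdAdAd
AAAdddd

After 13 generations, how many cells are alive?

0) AddddAA
AdAddAd
AAdAdAd
dAdAdAd
AAAdddd
1) ddAddAd
ddAddAd
AddAdAd
dddAddd
ddAdAAd
2) dAAddAA
dAAAdAd
ddAAddA
ddAAdAA
ddAdAAd
3) AdddddA
dddddAd
AdddddA
dAddddA
Adddddd
4) AdddddA
dddddAd
AddddAA
dAddddA
dAddddd
5) AdddddA
dddddAd
AddddAd
dAdddAA
dAddddA
6) AddddAA
AddddAd
AdddAAd
dAdddAd
dAddddd
7) AAdddAd
AAddddd
AAddAAd
AAddAAA
dAdddAd
8) ddAdddd
ddAdAAd
ddAdAdd
ddAdddd
ddAdddd
9) dAAdddd
dAAdAAd
dAAdAAd
dAAdddd
dAAAddd
10) AdddAdd
AdddAAd
AdddAAd
AdddAdd
AddAddd
11) AAdAAAd
AAdAddd
AAdAddd
AAdAAAd
AAdAAdA
12) dddddAd
dddAddd
dddAddd
dddddAd
ddddddd
13) ddddddd
ddddAdd
ddddAdd
ddddddd
ddddddd

2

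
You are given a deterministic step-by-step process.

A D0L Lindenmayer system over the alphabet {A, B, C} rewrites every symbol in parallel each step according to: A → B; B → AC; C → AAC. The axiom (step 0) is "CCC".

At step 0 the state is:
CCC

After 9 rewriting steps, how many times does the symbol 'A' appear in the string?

486

k=0  CCC
k=1  AACAACAAC
k=2  BBAACBBAACBBAAC
k=3  ACACBBAACACACBBAACACACBBAAC
k=4  BAACBAACACACBBAACBAACBAACACACBBAACBAACBAACACACBBAAC
k=5  ACBBAACACBBAACBAACBAACACACBBAACACBBAACACBBAACBAACBAACACACBBAACACBBAACACBBAACBAACBAACACACBBAAC
k=6  BAACACACBBAACBAACACACBBAACACBBAACACBBAACBAACBAACACACBBAACB…CBAACACACBBAACBAACACACBBAACACBBAACACBBAACBAACBAACACACBBAAC  (len 171)
k=7  ACBBAACBAACBAACACACBBAACACBBAACBAACBAACACACBBAACBAACACACBB…CBAACACACBBAACBAACACACBBAACACBBAACACBBAACBAACBAACACACBBAAC  (len 315)
k=8  BAACACACBBAACACBBAACACBBAACBAACBAACACACBBAACBAACACACBBAACA…CBAACACACBBAACBAACACACBBAACACBBAACACBBAACBAACBAACACACBBAAC  (len 579)
k=9  ACBBAACBAACBAACACACBBAACBAACACACBBAACBAACACACBBAACACBBAACA…CBAACACACBBAACBAACACACBBAACACBBAACACBBAACBAACBAACACACBBAAC  (len 1065)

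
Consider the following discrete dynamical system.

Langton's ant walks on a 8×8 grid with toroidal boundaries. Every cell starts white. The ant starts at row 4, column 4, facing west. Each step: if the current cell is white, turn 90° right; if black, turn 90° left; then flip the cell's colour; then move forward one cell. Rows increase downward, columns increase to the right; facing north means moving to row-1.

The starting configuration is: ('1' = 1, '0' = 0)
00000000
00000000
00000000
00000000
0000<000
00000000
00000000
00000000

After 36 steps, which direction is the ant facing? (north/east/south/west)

k=0  00000000
00000000
00000000
00000000
0000<000
00000000
00000000
00000000
k=1  00000000
00000000
00000000
0000^000
00001000
00000000
00000000
00000000
k=2  00000000
00000000
00000000
00001>00
00001000
00000000
00000000
00000000
k=3  00000000
00000000
00000000
00001100
00001v00
00000000
00000000
00000000
k=4  00000000
00000000
00000000
00001100
0000<100
00000000
00000000
00000000
k=5  00000000
00000000
00000000
00001100
00000100
0000v000
00000000
00000000
k=6  00000000
00000000
00000000
00001100
00000100
000<1000
00000000
00000000
k=7  00000000
00000000
00000000
00001100
000^0100
00011000
00000000
00000000
k=8  00000000
00000000
00000000
00001100
0001>100
00011000
00000000
00000000
k=9  00000000
00000000
00000000
00001100
00011100
0001v000
00000000
00000000
k=10  00000000
00000000
00000000
00001100
00011100
00010>00
00000000
00000000
k=11  00000000
00000000
00000000
00001100
00011100
00010100
00000v00
00000000
k=12  00000000
00000000
00000000
00001100
00011100
00010100
0000<100
00000000
k=13  00000000
00000000
00000000
00001100
00011100
0001^100
00001100
00000000
k=14  00000000
00000000
00000000
00001100
00011100
00011>00
00001100
00000000
k=15  00000000
00000000
00000000
00001100
00011^00
00011000
00001100
00000000
k=16  00000000
00000000
00000000
00001100
0001<000
00011000
00001100
00000000
k=17  00000000
00000000
00000000
00001100
00010000
0001v000
00001100
00000000
k=18  00000000
00000000
00000000
00001100
00010000
00010>00
00001100
00000000
k=19  00000000
00000000
00000000
00001100
00010000
00010100
00001v00
00000000
k=20  00000000
00000000
00000000
00001100
00010000
00010100
000010>0
00000000
k=21  00000000
00000000
00000000
00001100
00010000
00010100
00001010
000000v0
k=22  00000000
00000000
00000000
00001100
00010000
00010100
00001010
00000<10
k=23  00000000
00000000
00000000
00001100
00010000
00010100
00001^10
00000110
k=24  00000000
00000000
00000000
00001100
00010000
00010100
000011>0
00000110
k=25  00000000
00000000
00000000
00001100
00010000
000101^0
00001100
00000110
k=26  00000000
00000000
00000000
00001100
00010000
0001011>
00001100
00000110
k=27  00000000
00000000
00000000
00001100
00010000
00010111
0000110v
00000110
k=28  00000000
00000000
00000000
00001100
00010000
00010111
000011<1
00000110
k=29  00000000
00000000
00000000
00001100
00010000
000101^1
00001111
00000110
k=30  00000000
00000000
00000000
00001100
00010000
00010<01
00001111
00000110
k=31  00000000
00000000
00000000
00001100
00010000
00010001
00001v11
00000110
k=32  00000000
00000000
00000000
00001100
00010000
00010001
000010>1
00000110
k=33  00000000
00000000
00000000
00001100
00010000
000100^1
00001001
00000110
k=34  00000000
00000000
00000000
00001100
00010000
0001001>
00001001
00000110
k=35  00000000
00000000
00000000
00001100
0001000^
00010010
00001001
00000110
k=36  00000000
00000000
00000000
00001100
>0010001
00010010
00001001
00000110

east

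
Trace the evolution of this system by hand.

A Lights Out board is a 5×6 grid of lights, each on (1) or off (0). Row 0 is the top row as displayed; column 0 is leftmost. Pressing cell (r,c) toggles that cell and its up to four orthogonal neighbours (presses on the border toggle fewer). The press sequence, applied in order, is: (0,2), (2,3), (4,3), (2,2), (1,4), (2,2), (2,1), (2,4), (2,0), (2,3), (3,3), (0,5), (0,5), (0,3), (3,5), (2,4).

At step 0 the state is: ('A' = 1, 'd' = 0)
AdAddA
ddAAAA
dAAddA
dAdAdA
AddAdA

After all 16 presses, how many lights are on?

17

step 0: AdAddA
ddAAAA
dAAddA
dAdAdA
AddAdA
step 1: AAdAdA
dddAAA
dAAddA
dAdAdA
AddAdA
step 2: AAdAdA
ddddAA
dAdAAA
dAdddA
AddAdA
step 3: AAdAdA
ddddAA
dAdAAA
dAdAdA
AdAdAA
step 4: AAdAdA
ddAdAA
ddAdAA
dAAAdA
AdAdAA
step 5: AAdAAA
ddAAdd
ddAddA
dAAAdA
AdAdAA
step 6: AAdAAA
dddAdd
dAdAdA
dAdAdA
AdAdAA
step 7: AAdAAA
dAdAdd
AdAAdA
dddAdA
AdAdAA
step 8: AAdAAA
dAdAAd
AdAdAd
dddAAA
AdAdAA
step 9: AAdAAA
AAdAAd
dAAdAd
AddAAA
AdAdAA
step 10: AAdAAA
AAddAd
dAdAdd
AdddAA
AdAdAA
step 11: AAdAAA
AAddAd
dAdddd
AdAAdA
AdAAAA
step 12: AAdAdd
AAddAA
dAdddd
AdAAdA
AdAAAA
step 13: AAdAAA
AAddAd
dAdddd
AdAAdA
AdAAAA
step 14: AAAddA
AAdAAd
dAdddd
AdAAdA
AdAAAA
step 15: AAAddA
AAdAAd
dAdddA
AdAAAd
AdAAAd
step 16: AAAddA
AAdAdd
dAdAAd
AdAAdd
AdAAAd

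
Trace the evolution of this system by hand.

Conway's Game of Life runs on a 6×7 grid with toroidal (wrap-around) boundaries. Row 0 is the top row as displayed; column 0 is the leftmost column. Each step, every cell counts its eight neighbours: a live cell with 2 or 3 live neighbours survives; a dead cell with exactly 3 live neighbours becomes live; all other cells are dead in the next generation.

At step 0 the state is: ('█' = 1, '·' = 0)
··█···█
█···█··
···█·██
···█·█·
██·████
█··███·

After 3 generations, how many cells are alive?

15

[0] ··█···█
█···█··
···█·██
···█·█·
██·████
█··███·
[1] ██····█
█··██··
···█·██
···█···
██·····
·······
[2] ██····█
·████··
··██·██
█·█·█·█
·······
······█
[3] ·█·█·██
····█··
······█
███·█·█
█····██
······█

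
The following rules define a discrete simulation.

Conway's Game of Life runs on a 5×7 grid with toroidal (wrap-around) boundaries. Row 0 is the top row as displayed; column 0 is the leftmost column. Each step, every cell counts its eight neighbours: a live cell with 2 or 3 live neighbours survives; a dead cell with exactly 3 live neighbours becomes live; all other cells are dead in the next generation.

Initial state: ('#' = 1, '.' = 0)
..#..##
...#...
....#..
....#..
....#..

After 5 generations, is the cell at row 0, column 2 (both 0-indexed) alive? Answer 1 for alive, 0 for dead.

t=0: ..#..##
...#...
....#..
....#..
....#..
t=1: ...###.
...###.
...##..
...###.
...##..
t=2: ..#....
..#....
..#....
..#..#.
..#....
t=3: .###...
.###...
.###...
.###...
.###...
t=4: #...#..
#...#..
#...#..
#...#..
#...#..
t=5: ##.####
##.####
##.####
##.####
##.####

0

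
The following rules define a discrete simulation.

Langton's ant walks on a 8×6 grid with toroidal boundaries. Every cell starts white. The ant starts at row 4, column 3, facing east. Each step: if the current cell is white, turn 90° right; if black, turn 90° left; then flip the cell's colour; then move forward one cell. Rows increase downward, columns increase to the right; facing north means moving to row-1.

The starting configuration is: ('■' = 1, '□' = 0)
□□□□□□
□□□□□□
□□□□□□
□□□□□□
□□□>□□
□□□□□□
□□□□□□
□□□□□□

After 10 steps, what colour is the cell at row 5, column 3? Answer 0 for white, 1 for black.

step 0: □□□□□□
□□□□□□
□□□□□□
□□□□□□
□□□>□□
□□□□□□
□□□□□□
□□□□□□
step 1: □□□□□□
□□□□□□
□□□□□□
□□□□□□
□□□■□□
□□□v□□
□□□□□□
□□□□□□
step 2: □□□□□□
□□□□□□
□□□□□□
□□□□□□
□□□■□□
□□<■□□
□□□□□□
□□□□□□
step 3: □□□□□□
□□□□□□
□□□□□□
□□□□□□
□□^■□□
□□■■□□
□□□□□□
□□□□□□
step 4: □□□□□□
□□□□□□
□□□□□□
□□□□□□
□□■>□□
□□■■□□
□□□□□□
□□□□□□
step 5: □□□□□□
□□□□□□
□□□□□□
□□□^□□
□□■□□□
□□■■□□
□□□□□□
□□□□□□
step 6: □□□□□□
□□□□□□
□□□□□□
□□□■>□
□□■□□□
□□■■□□
□□□□□□
□□□□□□
step 7: □□□□□□
□□□□□□
□□□□□□
□□□■■□
□□■□v□
□□■■□□
□□□□□□
□□□□□□
step 8: □□□□□□
□□□□□□
□□□□□□
□□□■■□
□□■<■□
□□■■□□
□□□□□□
□□□□□□
step 9: □□□□□□
□□□□□□
□□□□□□
□□□^■□
□□■■■□
□□■■□□
□□□□□□
□□□□□□
step 10: □□□□□□
□□□□□□
□□□□□□
□□<□■□
□□■■■□
□□■■□□
□□□□□□
□□□□□□

1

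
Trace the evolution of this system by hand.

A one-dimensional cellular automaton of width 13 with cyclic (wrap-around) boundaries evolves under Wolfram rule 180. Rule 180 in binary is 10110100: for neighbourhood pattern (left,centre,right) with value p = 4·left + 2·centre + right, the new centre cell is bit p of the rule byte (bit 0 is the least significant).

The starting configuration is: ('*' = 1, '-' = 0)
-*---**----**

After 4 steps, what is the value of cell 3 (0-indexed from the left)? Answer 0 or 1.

1

step 0: -*---**----**
step 1: ***----*-----
step 2: -*-*---**----
step 3: -****----*---
step 4: --**-*---**--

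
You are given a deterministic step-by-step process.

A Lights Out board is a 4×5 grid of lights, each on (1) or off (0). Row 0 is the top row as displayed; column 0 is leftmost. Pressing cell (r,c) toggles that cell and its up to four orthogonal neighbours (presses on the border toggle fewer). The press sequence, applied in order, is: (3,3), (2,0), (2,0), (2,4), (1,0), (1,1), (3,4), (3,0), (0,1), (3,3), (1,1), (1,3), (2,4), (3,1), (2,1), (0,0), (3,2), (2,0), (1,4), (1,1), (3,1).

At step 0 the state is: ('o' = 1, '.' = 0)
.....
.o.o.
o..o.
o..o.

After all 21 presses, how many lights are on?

t=0: .....
.o.o.
o..o.
o..o.
t=1: .....
.o.o.
o....
o.o.o
t=2: .....
oo.o.
.o...
..o.o
t=3: .....
.o.o.
o....
o.o.o
t=4: .....
.o.oo
o..oo
o.o..
t=5: o....
o..oo
...oo
o.o..
t=6: oo...
.oooo
.o.oo
o.o..
t=7: oo...
.oooo
.o.o.
o.ooo
t=8: oo...
.oooo
oo.o.
.oooo
t=9: ..o..
..ooo
oo.o.
.oooo
t=10: ..o..
..ooo
oo...
.o...
t=11: .oo..
oo.oo
o....
.o...
t=12: .ooo.
ooo..
o..o.
.o...
t=13: .ooo.
ooo.o
o...o
.o..o
t=14: .ooo.
ooo.o
oo..o
o.o.o
t=15: .ooo.
o.o.o
..o.o
ooo.o
t=16: o.oo.
..o.o
..o.o
ooo.o
t=17: o.oo.
..o.o
....o
o..oo
t=18: o.oo.
o.o.o
oo..o
...oo
t=19: o.ooo
o.oo.
oo...
...oo
t=20: ooooo
.o.o.
o....
...oo
t=21: ooooo
.o.o.
oo...
ooooo

14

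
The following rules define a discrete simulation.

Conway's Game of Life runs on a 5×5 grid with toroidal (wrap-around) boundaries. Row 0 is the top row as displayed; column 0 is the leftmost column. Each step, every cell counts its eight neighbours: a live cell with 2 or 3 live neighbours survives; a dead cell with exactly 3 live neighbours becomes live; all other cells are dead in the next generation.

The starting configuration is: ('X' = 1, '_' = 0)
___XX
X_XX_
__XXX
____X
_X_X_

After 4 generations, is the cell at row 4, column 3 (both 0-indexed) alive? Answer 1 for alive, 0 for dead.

1

gen 0: ___XX
X_XX_
__XXX
____X
_X_X_
gen 1: XX___
XX___
XXX__
X___X
X_XX_
gen 2: _____
____X
__X__
_____
__XX_
gen 3: ___X_
_____
_____
__XX_
_____
gen 4: _____
_____
_____
_____
__XX_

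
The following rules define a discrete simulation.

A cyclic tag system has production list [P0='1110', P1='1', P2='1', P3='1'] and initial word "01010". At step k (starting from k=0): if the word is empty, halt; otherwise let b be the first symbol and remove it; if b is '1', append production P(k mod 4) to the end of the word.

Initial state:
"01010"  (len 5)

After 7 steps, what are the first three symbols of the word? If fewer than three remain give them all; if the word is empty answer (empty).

11

step 0: "01010"  (len 5)
step 1: "1010"  (len 4)
step 2: "0101"  (len 4)
step 3: "101"  (len 3)
step 4: "011"  (len 3)
step 5: "11"  (len 2)
step 6: "11"  (len 2)
step 7: "11"  (len 2)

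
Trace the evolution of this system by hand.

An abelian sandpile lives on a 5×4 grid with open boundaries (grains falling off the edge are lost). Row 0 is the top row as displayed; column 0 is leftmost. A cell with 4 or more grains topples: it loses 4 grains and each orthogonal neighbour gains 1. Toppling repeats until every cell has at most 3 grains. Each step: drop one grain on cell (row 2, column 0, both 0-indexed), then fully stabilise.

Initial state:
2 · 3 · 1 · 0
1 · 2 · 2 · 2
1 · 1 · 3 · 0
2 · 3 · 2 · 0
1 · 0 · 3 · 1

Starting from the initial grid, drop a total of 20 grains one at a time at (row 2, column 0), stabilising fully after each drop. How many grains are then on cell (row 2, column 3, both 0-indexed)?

2

gen 0: 2 · 3 · 1 · 0
1 · 2 · 2 · 2
1 · 1 · 3 · 0
2 · 3 · 2 · 0
1 · 0 · 3 · 1
gen 1: 2 · 3 · 1 · 0
1 · 2 · 2 · 2
2 · 1 · 3 · 0
2 · 3 · 2 · 0
1 · 0 · 3 · 1
gen 2: 2 · 3 · 1 · 0
1 · 2 · 2 · 2
3 · 1 · 3 · 0
2 · 3 · 2 · 0
1 · 0 · 3 · 1
gen 3: 2 · 3 · 1 · 0
2 · 2 · 2 · 2
0 · 2 · 3 · 0
3 · 3 · 2 · 0
1 · 0 · 3 · 1
gen 4: 2 · 3 · 1 · 0
2 · 2 · 2 · 2
1 · 2 · 3 · 0
3 · 3 · 2 · 0
1 · 0 · 3 · 1
gen 5: 2 · 3 · 1 · 0
2 · 2 · 2 · 2
2 · 2 · 3 · 0
3 · 3 · 2 · 0
1 · 0 · 3 · 1
gen 6: 2 · 3 · 1 · 0
2 · 2 · 2 · 2
3 · 2 · 3 · 0
3 · 3 · 2 · 0
1 · 0 · 3 · 1
gen 7: 2 · 3 · 1 · 0
3 · 3 · 3 · 2
2 · 1 · 1 · 1
1 · 2 · 1 · 1
2 · 2 · 0 · 2
gen 8: 2 · 3 · 1 · 0
3 · 3 · 3 · 2
3 · 1 · 1 · 1
1 · 2 · 1 · 1
2 · 2 · 0 · 2
gen 9: 0 · 1 · 3 · 0
2 · 2 · 0 · 3
1 · 3 · 2 · 1
2 · 2 · 1 · 1
2 · 2 · 0 · 2
gen 10: 0 · 1 · 3 · 0
2 · 2 · 0 · 3
2 · 3 · 2 · 1
2 · 2 · 1 · 1
2 · 2 · 0 · 2
gen 11: 0 · 1 · 3 · 0
2 · 2 · 0 · 3
3 · 3 · 2 · 1
2 · 2 · 1 · 1
2 · 2 · 0 · 2
gen 12: 0 · 1 · 3 · 0
3 · 3 · 0 · 3
1 · 0 · 3 · 1
3 · 3 · 1 · 1
2 · 2 · 0 · 2
gen 13: 0 · 1 · 3 · 0
3 · 3 · 0 · 3
2 · 0 · 3 · 1
3 · 3 · 1 · 1
2 · 2 · 0 · 2
gen 14: 0 · 1 · 3 · 0
3 · 3 · 0 · 3
3 · 0 · 3 · 1
3 · 3 · 1 · 1
2 · 2 · 0 · 2
gen 15: 1 · 2 · 3 · 0
1 · 0 · 1 · 3
2 · 3 · 3 · 1
1 · 0 · 2 · 1
3 · 3 · 0 · 2
gen 16: 1 · 2 · 3 · 0
1 · 0 · 1 · 3
3 · 3 · 3 · 1
1 · 0 · 2 · 1
3 · 3 · 0 · 2
gen 17: 1 · 2 · 3 · 0
2 · 1 · 2 · 3
1 · 1 · 0 · 2
2 · 1 · 3 · 1
3 · 3 · 0 · 2
gen 18: 1 · 2 · 3 · 0
2 · 1 · 2 · 3
2 · 1 · 0 · 2
2 · 1 · 3 · 1
3 · 3 · 0 · 2
gen 19: 1 · 2 · 3 · 0
2 · 1 · 2 · 3
3 · 1 · 0 · 2
2 · 1 · 3 · 1
3 · 3 · 0 · 2
gen 20: 1 · 2 · 3 · 0
3 · 1 · 2 · 3
0 · 2 · 0 · 2
3 · 1 · 3 · 1
3 · 3 · 0 · 2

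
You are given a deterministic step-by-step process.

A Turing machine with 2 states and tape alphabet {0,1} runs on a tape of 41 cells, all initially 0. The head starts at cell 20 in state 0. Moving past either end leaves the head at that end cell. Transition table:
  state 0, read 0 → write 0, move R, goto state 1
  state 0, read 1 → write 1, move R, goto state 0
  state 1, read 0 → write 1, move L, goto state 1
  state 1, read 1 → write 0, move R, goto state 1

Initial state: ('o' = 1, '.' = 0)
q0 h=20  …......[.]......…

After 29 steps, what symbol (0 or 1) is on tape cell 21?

1

[0] q0 h=20  …......[.]......…
[1] q1 h=21  …......[.]......…
[2] q1 h=20  …......[.]o.....…
[3] q1 h=19  …......[.]oo....…
[4] q1 h=18  …......[.]ooo...…
[5] q1 h=17  …......[.]oooo..…
[6] q1 h=16  …......[.]ooooo.…
[7] q1 h=15  …......[.]oooooo…
[8] q1 h=14  …......[.]oooooo…
[9] q1 h=13  …......[.]oooooo…
[10] q1 h=12  …......[.]oooooo…
[11] q1 h=11  …......[.]oooooo…
[12] q1 h=10  …......[.]oooooo…
[13] q1 h= 9  …......[.]oooooo…
[14] q1 h= 8  …......[.]oooooo…
[15] q1 h= 7  …......[.]oooooo…
[16] q1 h= 6  |......[.]oooooo…
[17] q1 h= 5  |.....[.]oooooo…
[18] q1 h= 4  |....[.]oooooo…
[19] q1 h= 3  |...[.]oooooo…
[20] q1 h= 2  |..[.]oooooo…
[21] q1 h= 1  |.[.]oooooo…
[22] q1 h= 0  |[.]oooooo…
[23] q1 h= 0  |[o]oooooo…
[24] q1 h= 1  |.[o]oooooo…
[25] q1 h= 2  |..[o]oooooo…
[26] q1 h= 3  |...[o]oooooo…
[27] q1 h= 4  |....[o]oooooo…
[28] q1 h= 5  |.....[o]oooooo…
[29] q1 h= 6  |......[o]oooooo…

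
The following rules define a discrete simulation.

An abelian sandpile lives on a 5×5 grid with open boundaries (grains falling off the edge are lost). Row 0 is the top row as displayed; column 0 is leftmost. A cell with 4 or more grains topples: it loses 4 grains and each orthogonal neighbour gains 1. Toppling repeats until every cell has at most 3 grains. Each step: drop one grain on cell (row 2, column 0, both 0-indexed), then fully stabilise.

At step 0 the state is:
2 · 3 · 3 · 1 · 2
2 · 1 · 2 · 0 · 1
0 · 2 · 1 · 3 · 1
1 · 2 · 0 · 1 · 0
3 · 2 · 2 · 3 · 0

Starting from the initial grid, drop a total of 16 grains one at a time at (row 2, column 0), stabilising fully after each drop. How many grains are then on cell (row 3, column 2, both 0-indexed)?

[0] 2 · 3 · 3 · 1 · 2
2 · 1 · 2 · 0 · 1
0 · 2 · 1 · 3 · 1
1 · 2 · 0 · 1 · 0
3 · 2 · 2 · 3 · 0
[1] 2 · 3 · 3 · 1 · 2
2 · 1 · 2 · 0 · 1
1 · 2 · 1 · 3 · 1
1 · 2 · 0 · 1 · 0
3 · 2 · 2 · 3 · 0
[2] 2 · 3 · 3 · 1 · 2
2 · 1 · 2 · 0 · 1
2 · 2 · 1 · 3 · 1
1 · 2 · 0 · 1 · 0
3 · 2 · 2 · 3 · 0
[3] 2 · 3 · 3 · 1 · 2
2 · 1 · 2 · 0 · 1
3 · 2 · 1 · 3 · 1
1 · 2 · 0 · 1 · 0
3 · 2 · 2 · 3 · 0
[4] 2 · 3 · 3 · 1 · 2
3 · 1 · 2 · 0 · 1
0 · 3 · 1 · 3 · 1
2 · 2 · 0 · 1 · 0
3 · 2 · 2 · 3 · 0
[5] 2 · 3 · 3 · 1 · 2
3 · 1 · 2 · 0 · 1
1 · 3 · 1 · 3 · 1
2 · 2 · 0 · 1 · 0
3 · 2 · 2 · 3 · 0
[6] 2 · 3 · 3 · 1 · 2
3 · 1 · 2 · 0 · 1
2 · 3 · 1 · 3 · 1
2 · 2 · 0 · 1 · 0
3 · 2 · 2 · 3 · 0
[7] 2 · 3 · 3 · 1 · 2
3 · 1 · 2 · 0 · 1
3 · 3 · 1 · 3 · 1
2 · 2 · 0 · 1 · 0
3 · 2 · 2 · 3 · 0
[8] 3 · 3 · 3 · 1 · 2
0 · 3 · 2 · 0 · 1
2 · 0 · 2 · 3 · 1
3 · 3 · 0 · 1 · 0
3 · 2 · 2 · 3 · 0
[9] 3 · 3 · 3 · 1 · 2
0 · 3 · 2 · 0 · 1
3 · 0 · 2 · 3 · 1
3 · 3 · 0 · 1 · 0
3 · 2 · 2 · 3 · 0
[10] 3 · 3 · 3 · 1 · 2
1 · 3 · 2 · 0 · 1
1 · 2 · 2 · 3 · 1
2 · 1 · 1 · 1 · 0
1 · 0 · 3 · 3 · 0
[11] 3 · 3 · 3 · 1 · 2
1 · 3 · 2 · 0 · 1
2 · 2 · 2 · 3 · 1
2 · 1 · 1 · 1 · 0
1 · 0 · 3 · 3 · 0
[12] 3 · 3 · 3 · 1 · 2
1 · 3 · 2 · 0 · 1
3 · 2 · 2 · 3 · 1
2 · 1 · 1 · 1 · 0
1 · 0 · 3 · 3 · 0
[13] 3 · 3 · 3 · 1 · 2
2 · 3 · 2 · 0 · 1
0 · 3 · 2 · 3 · 1
3 · 1 · 1 · 1 · 0
1 · 0 · 3 · 3 · 0
[14] 3 · 3 · 3 · 1 · 2
2 · 3 · 2 · 0 · 1
1 · 3 · 2 · 3 · 1
3 · 1 · 1 · 1 · 0
1 · 0 · 3 · 3 · 0
[15] 3 · 3 · 3 · 1 · 2
2 · 3 · 2 · 0 · 1
2 · 3 · 2 · 3 · 1
3 · 1 · 1 · 1 · 0
1 · 0 · 3 · 3 · 0
[16] 3 · 3 · 3 · 1 · 2
2 · 3 · 2 · 0 · 1
3 · 3 · 2 · 3 · 1
3 · 1 · 1 · 1 · 0
1 · 0 · 3 · 3 · 0

1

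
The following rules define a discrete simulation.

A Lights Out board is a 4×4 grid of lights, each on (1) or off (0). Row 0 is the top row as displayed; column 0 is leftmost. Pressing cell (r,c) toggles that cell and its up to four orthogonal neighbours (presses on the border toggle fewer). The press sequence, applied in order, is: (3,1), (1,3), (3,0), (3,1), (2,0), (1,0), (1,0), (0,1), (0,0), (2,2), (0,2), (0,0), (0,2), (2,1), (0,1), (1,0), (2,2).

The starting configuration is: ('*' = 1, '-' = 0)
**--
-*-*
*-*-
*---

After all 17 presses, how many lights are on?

7

t=0: **--
-*-*
*-*-
*---
t=1: **--
-*-*
***-
-**-
t=2: **-*
-**-
****
-**-
t=3: **-*
-**-
-***
*-*-
t=4: **-*
-**-
--**
-*--
t=5: **-*
***-
****
**--
t=6: -*-*
--*-
-***
**--
t=7: **-*
***-
****
**--
t=8: --**
*-*-
****
**--
t=9: ****
--*-
****
**--
t=10: ****
----
*---
***-
t=11: *---
--*-
*---
***-
t=12: -*--
*-*-
*---
***-
t=13: --**
*---
*---
***-
t=14: --**
**--
-**-
*-*-
t=15: **-*
*---
-**-
*-*-
t=16: -*-*
-*--
***-
*-*-
t=17: -*-*
-**-
*--*
*---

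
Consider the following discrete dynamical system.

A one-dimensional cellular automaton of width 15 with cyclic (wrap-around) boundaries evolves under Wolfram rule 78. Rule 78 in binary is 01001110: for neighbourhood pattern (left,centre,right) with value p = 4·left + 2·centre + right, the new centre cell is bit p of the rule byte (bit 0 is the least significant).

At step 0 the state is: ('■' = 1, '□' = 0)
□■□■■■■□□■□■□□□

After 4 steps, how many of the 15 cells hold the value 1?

9

step 0: □■□■■■■□□■□■□□□
step 1: ■■□■□□■□■■□■□□□
step 2: ■■□■□■■□■■□■□□■
step 3: □■□■□■■□■■□■□■■
step 4: □■□■□■■□■■□■□■■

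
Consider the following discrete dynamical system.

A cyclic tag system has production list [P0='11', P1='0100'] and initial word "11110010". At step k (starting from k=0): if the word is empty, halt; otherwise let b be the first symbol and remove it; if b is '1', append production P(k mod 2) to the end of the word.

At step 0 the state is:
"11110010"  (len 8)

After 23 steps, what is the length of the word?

27

k=0  "11110010"  (len 8)
k=1  "111001011"  (len 9)
k=2  "110010110100"  (len 12)
k=3  "1001011010011"  (len 13)
k=4  "0010110100110100"  (len 16)
k=5  "010110100110100"  (len 15)
k=6  "10110100110100"  (len 14)
k=7  "011010011010011"  (len 15)
k=8  "11010011010011"  (len 14)
k=9  "101001101001111"  (len 15)
k=10  "010011010011110100"  (len 18)
k=11  "10011010011110100"  (len 17)
k=12  "00110100111101000100"  (len 20)
k=13  "0110100111101000100"  (len 19)
k=14  "110100111101000100"  (len 18)
k=15  "1010011110100010011"  (len 19)
k=16  "0100111101000100110100"  (len 22)
k=17  "100111101000100110100"  (len 21)
k=18  "001111010001001101000100"  (len 24)
k=19  "01111010001001101000100"  (len 23)
k=20  "1111010001001101000100"  (len 22)
k=21  "11101000100110100010011"  (len 23)
k=22  "11010001001101000100110100"  (len 26)
k=23  "101000100110100010011010011"  (len 27)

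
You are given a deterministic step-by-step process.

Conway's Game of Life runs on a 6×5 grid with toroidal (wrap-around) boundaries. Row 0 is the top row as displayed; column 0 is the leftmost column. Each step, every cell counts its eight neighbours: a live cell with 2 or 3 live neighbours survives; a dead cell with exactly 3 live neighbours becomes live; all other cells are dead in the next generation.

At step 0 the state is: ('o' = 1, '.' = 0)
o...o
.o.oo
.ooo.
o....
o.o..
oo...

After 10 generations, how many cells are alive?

t=0: o...o
.o.oo
.ooo.
o....
o.o..
oo...
t=1: ..oo.
.o...
.o.o.
o..oo
o...o
.....
t=2: ..o..
.o.o.
.o.o.
.ooo.
o..o.
...oo
t=3: ..o.o
.o.o.
oo.oo
oo.o.
oo...
..ooo
t=4: oo..o
.o...
...o.
...o.
.....
..o.o
t=5: .oooo
.oo.o
..o..
.....
...o.
.o.oo
t=6: .....
....o
.ooo.
.....
..ooo
.o...
t=7: .....
..oo.
..oo.
.o..o
..oo.
..oo.
t=8: .....
..oo.
.o..o
.o..o
.o..o
..oo.
t=9: .....
..oo.
.o..o
.oooo
.o..o
..oo.
t=10: .....
..oo.
.o..o
.o..o
.o..o
..oo.

10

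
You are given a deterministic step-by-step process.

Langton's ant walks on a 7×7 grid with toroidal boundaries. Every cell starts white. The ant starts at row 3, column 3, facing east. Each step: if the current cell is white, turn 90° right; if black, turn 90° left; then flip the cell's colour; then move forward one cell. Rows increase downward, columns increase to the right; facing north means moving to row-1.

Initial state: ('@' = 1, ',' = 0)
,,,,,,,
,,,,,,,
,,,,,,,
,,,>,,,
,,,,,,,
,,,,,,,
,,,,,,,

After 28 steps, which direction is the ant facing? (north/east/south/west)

east

k=0  ,,,,,,,
,,,,,,,
,,,,,,,
,,,>,,,
,,,,,,,
,,,,,,,
,,,,,,,
k=1  ,,,,,,,
,,,,,,,
,,,,,,,
,,,@,,,
,,,v,,,
,,,,,,,
,,,,,,,
k=2  ,,,,,,,
,,,,,,,
,,,,,,,
,,,@,,,
,,<@,,,
,,,,,,,
,,,,,,,
k=3  ,,,,,,,
,,,,,,,
,,,,,,,
,,^@,,,
,,@@,,,
,,,,,,,
,,,,,,,
k=4  ,,,,,,,
,,,,,,,
,,,,,,,
,,@>,,,
,,@@,,,
,,,,,,,
,,,,,,,
k=5  ,,,,,,,
,,,,,,,
,,,^,,,
,,@,,,,
,,@@,,,
,,,,,,,
,,,,,,,
k=6  ,,,,,,,
,,,,,,,
,,,@>,,
,,@,,,,
,,@@,,,
,,,,,,,
,,,,,,,
k=7  ,,,,,,,
,,,,,,,
,,,@@,,
,,@,v,,
,,@@,,,
,,,,,,,
,,,,,,,
k=8  ,,,,,,,
,,,,,,,
,,,@@,,
,,@<@,,
,,@@,,,
,,,,,,,
,,,,,,,
k=9  ,,,,,,,
,,,,,,,
,,,^@,,
,,@@@,,
,,@@,,,
,,,,,,,
,,,,,,,
k=10  ,,,,,,,
,,,,,,,
,,<,@,,
,,@@@,,
,,@@,,,
,,,,,,,
,,,,,,,
k=11  ,,,,,,,
,,^,,,,
,,@,@,,
,,@@@,,
,,@@,,,
,,,,,,,
,,,,,,,
k=12  ,,,,,,,
,,@>,,,
,,@,@,,
,,@@@,,
,,@@,,,
,,,,,,,
,,,,,,,
k=13  ,,,,,,,
,,@@,,,
,,@v@,,
,,@@@,,
,,@@,,,
,,,,,,,
,,,,,,,
k=14  ,,,,,,,
,,@@,,,
,,<@@,,
,,@@@,,
,,@@,,,
,,,,,,,
,,,,,,,
k=15  ,,,,,,,
,,@@,,,
,,,@@,,
,,v@@,,
,,@@,,,
,,,,,,,
,,,,,,,
k=16  ,,,,,,,
,,@@,,,
,,,@@,,
,,,>@,,
,,@@,,,
,,,,,,,
,,,,,,,
k=17  ,,,,,,,
,,@@,,,
,,,^@,,
,,,,@,,
,,@@,,,
,,,,,,,
,,,,,,,
k=18  ,,,,,,,
,,@@,,,
,,<,@,,
,,,,@,,
,,@@,,,
,,,,,,,
,,,,,,,
k=19  ,,,,,,,
,,^@,,,
,,@,@,,
,,,,@,,
,,@@,,,
,,,,,,,
,,,,,,,
k=20  ,,,,,,,
,<,@,,,
,,@,@,,
,,,,@,,
,,@@,,,
,,,,,,,
,,,,,,,
k=21  ,^,,,,,
,@,@,,,
,,@,@,,
,,,,@,,
,,@@,,,
,,,,,,,
,,,,,,,
k=22  ,@>,,,,
,@,@,,,
,,@,@,,
,,,,@,,
,,@@,,,
,,,,,,,
,,,,,,,
k=23  ,@@,,,,
,@v@,,,
,,@,@,,
,,,,@,,
,,@@,,,
,,,,,,,
,,,,,,,
k=24  ,@@,,,,
,<@@,,,
,,@,@,,
,,,,@,,
,,@@,,,
,,,,,,,
,,,,,,,
k=25  ,@@,,,,
,,@@,,,
,v@,@,,
,,,,@,,
,,@@,,,
,,,,,,,
,,,,,,,
k=26  ,@@,,,,
,,@@,,,
<@@,@,,
,,,,@,,
,,@@,,,
,,,,,,,
,,,,,,,
k=27  ,@@,,,,
^,@@,,,
@@@,@,,
,,,,@,,
,,@@,,,
,,,,,,,
,,,,,,,
k=28  ,@@,,,,
@>@@,,,
@@@,@,,
,,,,@,,
,,@@,,,
,,,,,,,
,,,,,,,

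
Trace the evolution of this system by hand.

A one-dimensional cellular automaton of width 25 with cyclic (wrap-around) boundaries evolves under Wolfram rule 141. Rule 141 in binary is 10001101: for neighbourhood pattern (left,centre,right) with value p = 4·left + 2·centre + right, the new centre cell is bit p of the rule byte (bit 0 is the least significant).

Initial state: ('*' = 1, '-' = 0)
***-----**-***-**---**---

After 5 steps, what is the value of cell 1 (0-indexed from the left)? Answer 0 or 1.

0

gen 0: ***-----**-***-**---**---
gen 1: **--***-*--**--*--*-*--*-
gen 2: *---**--*--*---*--*-*--*-
gen 3: *-*-*---*--*-*-*--*-*--*-
gen 4: *-*-*-*-*--*-*-*--*-*--*-
gen 5: *-*-*-*-*--*-*-*--*-*--*-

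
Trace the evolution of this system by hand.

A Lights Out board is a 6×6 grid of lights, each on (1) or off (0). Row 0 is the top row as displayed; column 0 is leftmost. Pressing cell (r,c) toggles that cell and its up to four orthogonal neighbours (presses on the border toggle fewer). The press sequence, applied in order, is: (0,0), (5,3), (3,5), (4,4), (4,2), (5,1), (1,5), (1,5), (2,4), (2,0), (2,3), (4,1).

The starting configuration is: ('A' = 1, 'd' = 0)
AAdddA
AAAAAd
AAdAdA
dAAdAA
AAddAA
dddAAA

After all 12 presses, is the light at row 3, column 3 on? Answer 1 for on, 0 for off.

1

t=0: AAdddA
AAAAAd
AAdAdA
dAAdAA
AAddAA
dddAAA
t=1: dddddA
dAAAAd
AAdAdA
dAAdAA
AAddAA
dddAAA
t=2: dddddA
dAAAAd
AAdAdA
dAAdAA
AAdAAA
ddAddA
t=3: dddddA
dAAAAd
AAdAdd
dAAddd
AAdAAd
ddAddA
t=4: dddddA
dAAAAd
AAdAdd
dAAdAd
AAdddA
ddAdAA
t=5: dddddA
dAAAAd
AAdAdd
dAddAd
AdAAdA
ddddAA
t=6: dddddA
dAAAAd
AAdAdd
dAddAd
AAAAdA
AAAdAA
t=7: dddddd
dAAAdA
AAdAdA
dAddAd
AAAAdA
AAAdAA
t=8: dddddA
dAAAAd
AAdAdd
dAddAd
AAAAdA
AAAdAA
t=9: dddddA
dAAAdd
AAddAA
dAdddd
AAAAdA
AAAdAA
t=10: dddddA
AAAAdd
ddddAA
AAdddd
AAAAdA
AAAdAA
t=11: dddddA
AAAddd
ddAAdA
AAdAdd
AAAAdA
AAAdAA
t=12: dddddA
AAAddd
ddAAdA
AddAdd
dddAdA
AdAdAA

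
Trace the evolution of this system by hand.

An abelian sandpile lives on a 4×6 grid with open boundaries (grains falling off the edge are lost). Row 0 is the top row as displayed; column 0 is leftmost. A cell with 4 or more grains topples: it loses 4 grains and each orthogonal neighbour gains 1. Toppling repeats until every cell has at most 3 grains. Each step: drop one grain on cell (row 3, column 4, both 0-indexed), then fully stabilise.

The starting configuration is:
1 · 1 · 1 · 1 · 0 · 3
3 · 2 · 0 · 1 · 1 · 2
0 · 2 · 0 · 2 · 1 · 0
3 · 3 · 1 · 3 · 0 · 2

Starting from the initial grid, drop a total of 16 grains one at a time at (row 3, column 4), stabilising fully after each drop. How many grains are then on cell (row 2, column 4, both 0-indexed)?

3

gen 0: 1 · 1 · 1 · 1 · 0 · 3
3 · 2 · 0 · 1 · 1 · 2
0 · 2 · 0 · 2 · 1 · 0
3 · 3 · 1 · 3 · 0 · 2
gen 1: 1 · 1 · 1 · 1 · 0 · 3
3 · 2 · 0 · 1 · 1 · 2
0 · 2 · 0 · 2 · 1 · 0
3 · 3 · 1 · 3 · 1 · 2
gen 2: 1 · 1 · 1 · 1 · 0 · 3
3 · 2 · 0 · 1 · 1 · 2
0 · 2 · 0 · 2 · 1 · 0
3 · 3 · 1 · 3 · 2 · 2
gen 3: 1 · 1 · 1 · 1 · 0 · 3
3 · 2 · 0 · 1 · 1 · 2
0 · 2 · 0 · 2 · 1 · 0
3 · 3 · 1 · 3 · 3 · 2
gen 4: 1 · 1 · 1 · 1 · 0 · 3
3 · 2 · 0 · 1 · 1 · 2
0 · 2 · 0 · 3 · 2 · 0
3 · 3 · 2 · 0 · 1 · 3
gen 5: 1 · 1 · 1 · 1 · 0 · 3
3 · 2 · 0 · 1 · 1 · 2
0 · 2 · 0 · 3 · 2 · 0
3 · 3 · 2 · 0 · 2 · 3
gen 6: 1 · 1 · 1 · 1 · 0 · 3
3 · 2 · 0 · 1 · 1 · 2
0 · 2 · 0 · 3 · 2 · 0
3 · 3 · 2 · 0 · 3 · 3
gen 7: 1 · 1 · 1 · 1 · 0 · 3
3 · 2 · 0 · 1 · 1 · 2
0 · 2 · 0 · 3 · 3 · 1
3 · 3 · 2 · 1 · 1 · 0
gen 8: 1 · 1 · 1 · 1 · 0 · 3
3 · 2 · 0 · 1 · 1 · 2
0 · 2 · 0 · 3 · 3 · 1
3 · 3 · 2 · 1 · 2 · 0
gen 9: 1 · 1 · 1 · 1 · 0 · 3
3 · 2 · 0 · 1 · 1 · 2
0 · 2 · 0 · 3 · 3 · 1
3 · 3 · 2 · 1 · 3 · 0
gen 10: 1 · 1 · 1 · 1 · 0 · 3
3 · 2 · 0 · 2 · 2 · 2
0 · 2 · 1 · 0 · 1 · 2
3 · 3 · 2 · 3 · 1 · 1
gen 11: 1 · 1 · 1 · 1 · 0 · 3
3 · 2 · 0 · 2 · 2 · 2
0 · 2 · 1 · 0 · 1 · 2
3 · 3 · 2 · 3 · 2 · 1
gen 12: 1 · 1 · 1 · 1 · 0 · 3
3 · 2 · 0 · 2 · 2 · 2
0 · 2 · 1 · 0 · 1 · 2
3 · 3 · 2 · 3 · 3 · 1
gen 13: 1 · 1 · 1 · 1 · 0 · 3
3 · 2 · 0 · 2 · 2 · 2
0 · 2 · 1 · 1 · 2 · 2
3 · 3 · 3 · 0 · 1 · 2
gen 14: 1 · 1 · 1 · 1 · 0 · 3
3 · 2 · 0 · 2 · 2 · 2
0 · 2 · 1 · 1 · 2 · 2
3 · 3 · 3 · 0 · 2 · 2
gen 15: 1 · 1 · 1 · 1 · 0 · 3
3 · 2 · 0 · 2 · 2 · 2
0 · 2 · 1 · 1 · 2 · 2
3 · 3 · 3 · 0 · 3 · 2
gen 16: 1 · 1 · 1 · 1 · 0 · 3
3 · 2 · 0 · 2 · 2 · 2
0 · 2 · 1 · 1 · 3 · 2
3 · 3 · 3 · 1 · 0 · 3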